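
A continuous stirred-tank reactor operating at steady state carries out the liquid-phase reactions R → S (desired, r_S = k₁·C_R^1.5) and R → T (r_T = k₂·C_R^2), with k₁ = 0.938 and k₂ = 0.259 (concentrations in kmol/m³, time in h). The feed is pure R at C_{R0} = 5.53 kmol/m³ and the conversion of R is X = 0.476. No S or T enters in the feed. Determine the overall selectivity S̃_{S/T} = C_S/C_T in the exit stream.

2.13

Exit C_R = C_{R0}(1−X) = 5.53×0.524 = 2.898 kmol/m³.
In a CSTR the entire volume is at exit conditions, so r_S = 0.938×2.898^1.5 = 4.627 and r_T = 0.259×2.898^2 = 2.175.
Overall selectivity = C_S/C_T = r_Sτ/(r_Tτ) = r_S/r_T = 2.13.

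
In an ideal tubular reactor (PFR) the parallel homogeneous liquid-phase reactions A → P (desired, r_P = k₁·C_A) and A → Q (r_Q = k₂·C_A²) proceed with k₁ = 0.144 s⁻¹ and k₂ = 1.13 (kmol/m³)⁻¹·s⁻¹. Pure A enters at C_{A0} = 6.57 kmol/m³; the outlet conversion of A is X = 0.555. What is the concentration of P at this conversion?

0.100 kmol/m³

C_A = C_{A0}(1−X) = 2.924 kmol/m³.
Along a PFR/batch, dC_P/dC_A = −r_P/(r_P+r_Q) = −k₁/(k₁+k₂·C_A).
Integrating from C_{A0} to C_A: C_P = (0.144/1.13)·ln[(0.144+1.13·6.57)/(0.144+1.13·2.92)] = 0.1274·ln(7.568/3.448) = 0.1002 kmol/m³.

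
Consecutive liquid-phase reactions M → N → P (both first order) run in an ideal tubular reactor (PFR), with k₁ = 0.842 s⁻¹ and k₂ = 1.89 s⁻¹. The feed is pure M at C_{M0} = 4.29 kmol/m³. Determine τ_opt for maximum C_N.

The intermediate peaks when r₁ = r₂, i.e. k₁e^(−k₁τ) = k₂e^(−k₂τ), giving τ_opt = ln(k₂/k₁)/(k₂−k₁).
= ln(1.89/0.842)/(1.89−0.842) = ln(2.245)/1.048 = 0.8086/1.048 = 0.772 s.

0.772 s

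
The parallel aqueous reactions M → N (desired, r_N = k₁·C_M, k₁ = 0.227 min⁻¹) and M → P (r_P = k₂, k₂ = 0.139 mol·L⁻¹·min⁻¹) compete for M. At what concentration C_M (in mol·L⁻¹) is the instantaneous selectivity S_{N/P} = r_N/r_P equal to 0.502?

S_{N/P} = (k₁/k₂)·C_M ⇒ C_M = S·k₂/k₁.
= 0.502×0.139/0.227 = 0.307 mol·L⁻¹.

0.307 mol·L⁻¹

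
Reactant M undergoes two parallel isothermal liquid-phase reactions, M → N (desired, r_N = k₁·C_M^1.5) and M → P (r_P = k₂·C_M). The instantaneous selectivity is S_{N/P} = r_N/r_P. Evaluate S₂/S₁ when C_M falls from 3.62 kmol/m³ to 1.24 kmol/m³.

0.585

S_{N/P} = (k₁/k₂)·C_M^0.5, so S₂/S₁ = (C_{M,2}/C_{M,1})^0.5.
= (1.24/3.62)^0.5 = (0.3425)^0.5 = 0.585.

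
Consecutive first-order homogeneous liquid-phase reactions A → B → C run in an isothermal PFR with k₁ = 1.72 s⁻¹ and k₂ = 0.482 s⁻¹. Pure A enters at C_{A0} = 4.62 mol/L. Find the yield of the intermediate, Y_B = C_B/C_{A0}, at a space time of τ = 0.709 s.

0.577

Solving the coupled first-order balances gives C_B(τ) = [k₁/(k₂−k₁)]·C_{A0}·(e^(−k₁τ) − e^(−k₂τ)).
e^(−k₁τ) = e^(−1.72×0.709) = e^(−1.219) = 0.2954; e^(−k₂τ) = e^(−0.3417) = 0.7105.
C_B = 1.72×4.62/(0.482−1.72) × (0.2954−0.7105) = (-6.419)×(-0.4152) = 2.665 mol/L.
Y_B = C_B/C_{A0} = 2.665/4.62 = 0.577.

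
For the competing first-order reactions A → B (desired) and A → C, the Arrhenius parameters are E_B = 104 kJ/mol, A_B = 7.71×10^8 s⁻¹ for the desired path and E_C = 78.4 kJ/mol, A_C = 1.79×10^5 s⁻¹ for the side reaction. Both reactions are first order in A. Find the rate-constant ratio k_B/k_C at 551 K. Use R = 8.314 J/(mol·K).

Since both paths have the same order in A, the concentration cancels and S_{B/C} = k_B/k_C = (A_B/A_C)·exp[(E_C−E_B)/(RT)].
(E_C−E_B)/(RT) = (78.4−104)×10³/(8.314×551) = -25600/4581 = -5.588.
k_B/k_C = (7.71×10^8/1.79×10^5)·exp(-5.588) = 4307 × 0.003741 = 16.1.
Since E_B > E_C, raising the temperature improves selectivity toward B.

16.1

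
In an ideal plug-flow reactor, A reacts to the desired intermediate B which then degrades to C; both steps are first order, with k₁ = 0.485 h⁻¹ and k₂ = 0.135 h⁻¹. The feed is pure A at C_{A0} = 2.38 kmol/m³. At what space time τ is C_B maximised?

For first-order series the maximum of C_B occurs at τ_opt = ln(k₂/k₁)/(k₂−k₁).
= ln(0.135/0.485)/(0.135−0.485) = ln(0.2784)/-0.3500 = -1.279/-0.3500 = 3.65 h.

3.65 h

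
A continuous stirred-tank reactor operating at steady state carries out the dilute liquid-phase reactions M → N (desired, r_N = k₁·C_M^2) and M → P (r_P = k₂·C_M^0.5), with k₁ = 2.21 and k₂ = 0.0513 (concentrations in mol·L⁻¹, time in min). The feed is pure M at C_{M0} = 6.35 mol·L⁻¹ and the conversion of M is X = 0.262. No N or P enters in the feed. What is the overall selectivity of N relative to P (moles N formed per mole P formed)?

Exit C_M = C_{M0}(1−X) = 6.35×0.738 = 4.686 mol·L⁻¹.
A CSTR operates uniformly at the exit composition, giving r_N = 48.53 and r_P = 0.1111 (each k·C_M^n at C_M = 4.686).
Overall selectivity = C_N/C_P = r_Nτ/(r_Pτ) = r_N/r_P = 437.

437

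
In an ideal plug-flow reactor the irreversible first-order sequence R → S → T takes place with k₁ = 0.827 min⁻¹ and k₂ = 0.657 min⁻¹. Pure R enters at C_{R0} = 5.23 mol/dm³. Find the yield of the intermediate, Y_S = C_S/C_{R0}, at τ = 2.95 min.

0.276

Solving the coupled first-order balances gives C_S(τ) = [k₁/(k₂−k₁)]·C_{R0}·(e^(−k₁τ) − e^(−k₂τ)).
e^(−k₁τ) = e^(−0.827×2.95) = e^(−2.440) = 0.08719; e^(−k₂τ) = e^(−1.938) = 0.1440.
C_S = 0.827×5.23/(0.657−0.827) × (0.08719−0.1440) = (-25.44)×(-0.05678) = 1.445 mol/dm³.
Y_S = C_S/C_{R0} = 1.445/5.23 = 0.276.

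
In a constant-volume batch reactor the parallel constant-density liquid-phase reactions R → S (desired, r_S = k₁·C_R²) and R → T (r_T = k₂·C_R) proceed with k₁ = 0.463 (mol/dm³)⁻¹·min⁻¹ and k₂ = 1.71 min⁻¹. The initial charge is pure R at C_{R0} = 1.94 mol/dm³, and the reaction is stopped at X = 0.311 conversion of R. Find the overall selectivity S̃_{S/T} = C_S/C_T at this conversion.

C_R = C_{R0}(1−X) = 1.337 mol/dm³.
Along a PFR/batch, dC_T/dC_R = −r_T/(r_S+r_T) = −k₂/(k₂+k₁·C_R).
Integrating from C_{R0} to C_R: C_T = (1.71/0.463)·ln[(1.71+0.463·1.94)/(1.71+0.463·1.34)] = 3.693·ln(2.608/2.329) = 0.4184 mol/dm³.
Then C_S = (C_{R0}−C_R) − C_T = 0.6033 − 0.4184 = 0.1850 mol/dm³.
S̃_{S/T} = C_S/C_T = 0.1850/0.4184 = 0.442.

0.442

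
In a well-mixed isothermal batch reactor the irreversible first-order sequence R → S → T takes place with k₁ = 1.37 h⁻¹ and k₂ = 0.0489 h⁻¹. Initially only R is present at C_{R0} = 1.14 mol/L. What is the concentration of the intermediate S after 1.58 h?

0.959 mol/L

Solving the coupled first-order balances gives C_S(t) = [k₁/(k₂−k₁)]·C_{R0}·(e^(−k₁t) − e^(−k₂t)).
e^(−k₁t) = e^(−1.37×1.58) = e^(−2.165) = 0.1148; e^(−k₂t) = e^(−0.07726) = 0.9256.
C_S = 1.37×1.14/(0.0489−1.37) × (0.1148−0.9256) = (-1.182)×(-0.8109) = 0.9586 mol/L.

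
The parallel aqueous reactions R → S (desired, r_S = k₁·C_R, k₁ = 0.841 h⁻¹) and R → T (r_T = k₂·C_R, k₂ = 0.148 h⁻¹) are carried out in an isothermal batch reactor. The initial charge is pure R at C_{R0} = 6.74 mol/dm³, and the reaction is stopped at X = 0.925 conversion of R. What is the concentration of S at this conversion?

5.30 mol/dm³

C_R = C_{R0}(1−X) = 0.5055 mol/dm³.
Both paths are first order in R, so the instantaneous fraction to S is constant: dC_S/d(−C_R) = k₁/(k₁+k₂) = 0.8504.
C_S = 0.8504·(C_{R0}−C_R) = 0.8504×6.235 = 5.30 mol/dm³.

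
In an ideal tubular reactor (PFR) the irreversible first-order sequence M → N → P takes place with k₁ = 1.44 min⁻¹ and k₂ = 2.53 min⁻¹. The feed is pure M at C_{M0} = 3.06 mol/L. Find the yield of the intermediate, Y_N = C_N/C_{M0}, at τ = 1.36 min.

Solving the coupled first-order balances gives C_N(τ) = [k₁/(k₂−k₁)]·C_{M0}·(e^(−k₁τ) − e^(−k₂τ)).
e^(−k₁τ) = e^(−1.44×1.36) = e^(−1.958) = 0.1411; e^(−k₂τ) = e^(−3.441) = 0.03204.
C_N = 1.44×3.06/(2.53−1.44) × (0.1411−0.03204) = 4.043×0.1090 = 0.4408 mol/L.
Y_N = C_N/C_{M0} = 0.4408/3.06 = 0.144.

0.144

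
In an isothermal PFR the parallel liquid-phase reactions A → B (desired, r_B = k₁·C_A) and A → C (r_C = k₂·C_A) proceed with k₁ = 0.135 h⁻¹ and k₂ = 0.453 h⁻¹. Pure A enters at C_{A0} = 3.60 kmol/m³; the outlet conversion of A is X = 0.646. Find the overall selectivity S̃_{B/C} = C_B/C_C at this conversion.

C_A = C_{A0}(1−X) = 1.274 kmol/m³.
Both paths are first order in A, so the instantaneous fraction to B is constant: dC_B/d(−C_A) = k₁/(k₁+k₂) = 0.2296.
C_B = 0.2296·(C_{A0}−C_A) = 0.2296×2.326 = 0.534 kmol/m³.
C_C = (C_{A0}−C_A)−C_B = 1.792 kmol/m³; S̃_{B/C} = 0.5339/1.792 = 0.298.

0.298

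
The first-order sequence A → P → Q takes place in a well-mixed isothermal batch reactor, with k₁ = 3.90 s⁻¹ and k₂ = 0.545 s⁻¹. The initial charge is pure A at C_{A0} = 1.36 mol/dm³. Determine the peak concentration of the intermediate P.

0.988 mol/dm³

At the optimum, C_{P,max}/C_{A0} = (k₁/k₂)^[k₂/(k₂−k₁)].
= (3.90/0.545)^(0.545/(0.545−3.90)) = (7.156)^(-0.1624) = 0.7264.
C_{P,max} = 0.7264×1.36 = 0.988 mol/dm³.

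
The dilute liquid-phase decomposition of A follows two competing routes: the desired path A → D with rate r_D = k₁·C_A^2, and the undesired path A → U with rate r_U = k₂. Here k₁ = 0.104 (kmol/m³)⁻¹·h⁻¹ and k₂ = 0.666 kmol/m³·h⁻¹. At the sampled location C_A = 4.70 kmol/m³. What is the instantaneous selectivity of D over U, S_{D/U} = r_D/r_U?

3.45

S_{D/U} = r_D/r_U = (k₁·C_A^2)/(k₂) = (k₁/k₂)·C_A^2.
= (0.104×4.700^2) / (0.666) = 2.297/0.6660 = 3.45.
Since the desired path is higher order in A, keeping C_A high (PFR or concentrated feed) favours D.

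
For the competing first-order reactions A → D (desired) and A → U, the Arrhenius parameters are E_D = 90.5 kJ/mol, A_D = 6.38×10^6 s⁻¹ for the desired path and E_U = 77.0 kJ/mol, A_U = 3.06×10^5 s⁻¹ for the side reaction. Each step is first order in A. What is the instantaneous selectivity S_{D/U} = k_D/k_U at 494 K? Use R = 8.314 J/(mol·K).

0.779

Since both paths have the same order in A, the concentration cancels and S_{D/U} = k_D/k_U = (A_D/A_U)·exp[(E_U−E_D)/(RT)].
(E_U−E_D)/(RT) = (77.0−90.5)×10³/(8.314×494) = -13500/4107 = -3.287.
k_D/k_U = (6.38×10^6/3.06×10^5)·exp(-3.287) = 20.85 × 0.03737 = 0.779.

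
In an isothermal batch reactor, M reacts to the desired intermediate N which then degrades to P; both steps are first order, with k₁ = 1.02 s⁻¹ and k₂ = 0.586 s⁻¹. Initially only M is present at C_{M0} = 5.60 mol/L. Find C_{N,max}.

2.65 mol/L

At the optimum, C_{N,max}/C_{M0} = (k₁/k₂)^[k₂/(k₂−k₁)].
= (1.02/0.586)^(0.586/(0.586−1.02)) = (1.741)^(-1.350) = 0.4731.
C_{N,max} = 0.4731×5.60 = 2.65 mol/L.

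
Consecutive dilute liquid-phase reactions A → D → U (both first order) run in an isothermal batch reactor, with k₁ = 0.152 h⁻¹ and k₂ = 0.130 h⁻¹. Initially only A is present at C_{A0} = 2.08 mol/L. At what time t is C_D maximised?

7.11 h

For first-order series the maximum of C_D occurs at t_opt = ln(k₂/k₁)/(k₂−k₁).
= ln(0.130/0.152)/(0.130−0.152) = ln(0.8553)/-0.02200 = -0.1563/-0.02200 = 7.11 h.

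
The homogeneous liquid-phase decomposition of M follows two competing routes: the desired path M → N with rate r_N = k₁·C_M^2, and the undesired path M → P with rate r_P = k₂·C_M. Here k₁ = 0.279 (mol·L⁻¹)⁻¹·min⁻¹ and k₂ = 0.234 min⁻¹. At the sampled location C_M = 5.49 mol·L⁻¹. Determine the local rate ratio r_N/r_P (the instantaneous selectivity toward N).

S_{N/P} = r_N/r_P = (k₁·C_M^2)/(k₂·C_M) = (k₁/k₂)·C_M.
= (0.279×5.490^2) / (0.234×5.490) = 8.409/1.285 = 6.55.

6.55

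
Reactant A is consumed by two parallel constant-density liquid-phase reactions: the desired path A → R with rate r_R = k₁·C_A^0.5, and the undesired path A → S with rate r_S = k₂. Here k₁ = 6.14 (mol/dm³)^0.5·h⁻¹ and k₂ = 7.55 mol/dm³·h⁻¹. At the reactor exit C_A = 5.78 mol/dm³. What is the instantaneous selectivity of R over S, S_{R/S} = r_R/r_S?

S_{R/S} = r_R/r_S = (k₁·C_A^0.5)/(k₂) = (k₁/k₂)·C_A^0.5.
= (6.14×5.780^0.5) / (7.55) = 14.76/7.550 = 1.96.
Since the desired path is higher order in A, keeping C_A high (PFR or concentrated feed) favours R.

1.96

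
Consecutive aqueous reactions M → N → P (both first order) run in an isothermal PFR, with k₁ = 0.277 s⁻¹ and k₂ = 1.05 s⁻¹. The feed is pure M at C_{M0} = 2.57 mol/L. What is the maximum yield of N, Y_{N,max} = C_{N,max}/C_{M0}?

0.164

Evaluating C_N at τ_opt = ln(k₂/k₁)/(k₂−k₁) gives C_{N,max}/C_{M0} = (k₁/k₂)^[k₂/(k₂−k₁)].
= (0.277/1.05)^(1.05/(1.05−0.277)) = (0.2638)^(1.358) = 0.1636.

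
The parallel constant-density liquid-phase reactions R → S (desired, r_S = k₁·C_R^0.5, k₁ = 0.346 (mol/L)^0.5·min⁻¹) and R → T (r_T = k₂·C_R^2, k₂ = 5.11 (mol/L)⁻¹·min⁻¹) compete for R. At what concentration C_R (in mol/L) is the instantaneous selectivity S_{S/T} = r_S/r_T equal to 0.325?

S_{S/T} = (k₁/k₂)·C_R^-1.5 ⇒ C_R = (S·k₂/k₁)^(1/(-1.5)).
= (0.325×5.11/0.346)^(-0.6667) = (4.800)^(-0.6667) = 0.351 mol/L.

0.351 mol/L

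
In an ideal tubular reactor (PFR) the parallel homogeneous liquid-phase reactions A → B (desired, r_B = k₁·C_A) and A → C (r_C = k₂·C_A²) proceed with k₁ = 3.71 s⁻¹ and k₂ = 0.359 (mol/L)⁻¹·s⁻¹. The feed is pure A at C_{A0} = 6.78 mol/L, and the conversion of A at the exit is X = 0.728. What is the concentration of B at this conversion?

3.52 mol/L

C_A = C_{A0}(1−X) = 1.844 mol/L.
Along a PFR/batch, dC_B/dC_A = −r_B/(r_B+r_C) = −k₁/(k₁+k₂·C_A).
Integrating from C_{A0} to C_A: C_B = (3.71/0.359)·ln[(3.71+0.359·6.78)/(3.71+0.359·1.84)] = 10.33·ln(6.144/4.372) = 3.516 mol/L.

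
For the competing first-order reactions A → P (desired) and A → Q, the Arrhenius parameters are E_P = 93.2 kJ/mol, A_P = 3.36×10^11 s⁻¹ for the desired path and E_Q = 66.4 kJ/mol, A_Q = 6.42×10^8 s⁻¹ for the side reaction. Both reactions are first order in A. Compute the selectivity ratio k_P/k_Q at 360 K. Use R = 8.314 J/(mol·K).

k_P/k_Q = (A_P/A_Q)·exp[−(E_P−E_Q)/(RT)] = (A_P/A_Q)·exp[(E_Q−E_P)/(RT)].
(E_Q−E_P)/(RT) = (66.4−93.2)×10³/(8.314×360) = -26800/2993 = -8.954.
k_P/k_Q = (3.36×10^11/6.42×10^8)·exp(-8.954) = 523.4 × 1.292×10^-4 = 0.0676.
Since E_P > E_Q, raising the temperature improves selectivity toward P.

0.0676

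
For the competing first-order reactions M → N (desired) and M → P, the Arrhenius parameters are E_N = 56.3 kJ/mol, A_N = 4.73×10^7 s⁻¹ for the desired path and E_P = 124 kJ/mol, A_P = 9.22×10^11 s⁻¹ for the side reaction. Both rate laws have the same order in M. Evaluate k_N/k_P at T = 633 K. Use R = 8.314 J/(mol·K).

19.8

With equal orders, S_{N/P} = k_N/k_P = (A_N/A_P)·exp[(E_P−E_N)/(RT)].
(E_P−E_N)/(RT) = (124−56.3)×10³/(8.314×633) = 67700/5263 = 12.86.
k_N/k_P = (4.73×10^7/9.22×10^11)·exp(12.86) = 5.130×10^-5 × 3.861×10^5 = 19.8.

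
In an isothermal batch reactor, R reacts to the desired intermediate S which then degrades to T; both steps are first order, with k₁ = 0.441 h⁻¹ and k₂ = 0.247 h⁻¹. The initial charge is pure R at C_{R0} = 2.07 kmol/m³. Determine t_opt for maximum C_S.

For first-order series the maximum of C_S occurs at t_opt = ln(k₂/k₁)/(k₂−k₁).
= ln(0.247/0.441)/(0.247−0.441) = ln(0.5601)/-0.1940 = -0.5797/-0.1940 = 2.99 h.

2.99 h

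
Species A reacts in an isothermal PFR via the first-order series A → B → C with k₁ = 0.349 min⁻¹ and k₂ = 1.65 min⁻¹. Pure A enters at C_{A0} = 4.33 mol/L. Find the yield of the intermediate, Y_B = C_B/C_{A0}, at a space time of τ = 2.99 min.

For first-order series with pure A initially, C_B(τ) = k₁C_{A0}/(k₂−k₁)·(e^(−k₁τ) − e^(−k₂τ)).
e^(−k₁τ) = e^(−0.349×2.99) = e^(−1.044) = 0.3522; e^(−k₂τ) = e^(−4.934) = 0.007201.
C_B = 0.349×4.33/(1.65−0.349) × (0.3522−0.007201) = 1.162×0.3450 = 0.4008 mol/L.
Y_B = C_B/C_{A0} = 0.4008/4.33 = 0.0926.

0.0926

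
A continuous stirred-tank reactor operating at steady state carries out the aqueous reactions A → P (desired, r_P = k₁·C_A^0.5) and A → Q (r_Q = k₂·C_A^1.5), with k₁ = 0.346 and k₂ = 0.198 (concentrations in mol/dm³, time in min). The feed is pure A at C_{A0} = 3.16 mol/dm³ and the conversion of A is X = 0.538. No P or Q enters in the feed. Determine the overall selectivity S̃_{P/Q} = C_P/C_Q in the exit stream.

1.20

Exit C_A = C_{A0}(1−X) = 3.16×0.462 = 1.460 mol/dm³.
Rates in a CSTR are evaluated at the outlet concentration: r_P = 0.346×1.460^0.5 = 0.4181, r_Q = 0.198×1.460^1.5 = 0.3493.
Overall selectivity = C_P/C_Q = r_Pτ/(r_Qτ) = r_P/r_Q = 1.20.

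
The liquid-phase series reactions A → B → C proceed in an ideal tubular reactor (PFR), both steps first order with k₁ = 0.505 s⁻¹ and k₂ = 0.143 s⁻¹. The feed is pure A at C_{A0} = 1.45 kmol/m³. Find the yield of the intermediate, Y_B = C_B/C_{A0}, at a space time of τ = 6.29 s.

0.509

Solving the coupled first-order balances gives C_B(τ) = [k₁/(k₂−k₁)]·C_{A0}·(e^(−k₁τ) − e^(−k₂τ)).
e^(−k₁τ) = e^(−0.505×6.29) = e^(−3.176) = 0.04173; e^(−k₂τ) = e^(−0.8995) = 0.4068.
C_B = 0.505×1.45/(0.143−0.505) × (0.04173−0.4068) = (-2.023)×(-0.3651) = 0.7384 kmol/m³.
Y_B = C_B/C_{A0} = 0.7384/1.45 = 0.509.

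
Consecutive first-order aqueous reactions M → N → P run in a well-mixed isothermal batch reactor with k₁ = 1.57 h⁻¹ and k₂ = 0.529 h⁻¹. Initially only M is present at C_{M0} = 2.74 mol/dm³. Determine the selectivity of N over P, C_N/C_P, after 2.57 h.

For first-order series with pure M initially, C_N(t) = k₁C_{M0}/(k₂−k₁)·(e^(−k₁t) − e^(−k₂t)).
e^(−k₁t) = e^(−1.57×2.57) = e^(−4.035) = 0.01769; e^(−k₂t) = e^(−1.360) = 0.2568.
C_N = 1.57×2.74/(0.529−1.57) × (0.01769−0.2568) = (-4.132)×(-0.2391) = 0.9880 mol/dm³.
C_M = C_{M0}e^(−k₁t) = 0.04846 mol/dm³, so C_P = C_{M0}−C_M−C_N = 1.704 mol/dm³; C_N/C_P = 0.580.

0.580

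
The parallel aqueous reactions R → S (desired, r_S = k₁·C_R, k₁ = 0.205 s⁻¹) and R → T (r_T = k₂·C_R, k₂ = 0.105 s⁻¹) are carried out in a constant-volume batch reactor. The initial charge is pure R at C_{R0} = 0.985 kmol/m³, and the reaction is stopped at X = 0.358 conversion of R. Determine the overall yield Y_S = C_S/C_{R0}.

C_R = C_{R0}(1−X) = 0.6324 kmol/m³.
Both paths are first order in R, so the instantaneous fraction to S is constant: dC_S/d(−C_R) = k₁/(k₁+k₂) = 0.6613.
C_S = 0.6613·(C_{R0}−C_R) = 0.6613×0.3526 = 0.233 kmol/m³.
Y_S = C_S/C_{R0} = 0.2332/0.985 = 0.237.

0.237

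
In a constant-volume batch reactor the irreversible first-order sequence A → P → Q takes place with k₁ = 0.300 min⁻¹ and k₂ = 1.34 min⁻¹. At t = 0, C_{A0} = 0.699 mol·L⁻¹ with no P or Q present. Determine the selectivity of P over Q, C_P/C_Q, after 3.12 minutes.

0.218

Solving the coupled first-order balances gives C_P(t) = [k₁/(k₂−k₁)]·C_{A0}·(e^(−k₁t) − e^(−k₂t)).
e^(−k₁t) = e^(−0.300×3.12) = e^(−0.9360) = 0.3922; e^(−k₂t) = e^(−4.181) = 0.01529.
C_P = 0.300×0.699/(1.34−0.300) × (0.3922−0.01529) = 0.2016×0.3769 = 0.07600 mol·L⁻¹.
C_A = C_{A0}e^(−k₁t) = 0.2741 mol·L⁻¹, so C_Q = C_{A0}−C_A−C_P = 0.3489 mol·L⁻¹; C_P/C_Q = 0.218.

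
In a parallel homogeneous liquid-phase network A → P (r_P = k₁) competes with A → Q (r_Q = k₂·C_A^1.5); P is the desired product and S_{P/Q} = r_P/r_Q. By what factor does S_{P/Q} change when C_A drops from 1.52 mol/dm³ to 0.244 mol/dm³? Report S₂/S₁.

15.5

S_{P/Q} = (k₁/k₂)·C_A^-1.5, so S₂/S₁ = (C_{A,2}/C_{A,1})^-1.5.
= (0.244/1.52)^(-1.5) = (0.1605)^(-1.5) = 15.5.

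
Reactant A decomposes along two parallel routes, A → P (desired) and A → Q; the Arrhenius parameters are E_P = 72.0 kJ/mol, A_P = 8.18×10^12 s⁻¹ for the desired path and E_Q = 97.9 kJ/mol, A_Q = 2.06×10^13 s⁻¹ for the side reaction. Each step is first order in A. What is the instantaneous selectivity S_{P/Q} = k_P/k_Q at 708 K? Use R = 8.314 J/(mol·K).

32.3

With equal orders, S_{P/Q} = k_P/k_Q = (A_P/A_Q)·exp[(E_Q−E_P)/(RT)].
(E_Q−E_P)/(RT) = (97.9−72.0)×10³/(8.314×708) = 25900/5886 = 4.400.
k_P/k_Q = (8.18×10^12/2.06×10^13)·exp(4.400) = 0.3971 × 81.45 = 32.3.
Since E_P < E_Q, lowering the temperature improves selectivity toward P.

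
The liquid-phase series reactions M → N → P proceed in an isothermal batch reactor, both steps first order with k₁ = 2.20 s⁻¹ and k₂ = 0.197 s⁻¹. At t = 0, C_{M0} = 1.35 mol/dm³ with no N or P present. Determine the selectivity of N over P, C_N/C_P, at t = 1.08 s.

6.48

Solving the coupled first-order balances gives C_N(t) = [k₁/(k₂−k₁)]·C_{M0}·(e^(−k₁t) − e^(−k₂t)).
e^(−k₁t) = e^(−2.20×1.08) = e^(−2.376) = 0.09292; e^(−k₂t) = e^(−0.2128) = 0.8084.
C_N = 2.20×1.35/(0.197−2.20) × (0.09292−0.8084) = (-1.483)×(-0.7154) = 1.061 mol/dm³.
C_M = C_{M0}e^(−k₁t) = 0.1254 mol/dm³, so C_P = C_{M0}−C_M−C_N = 0.1637 mol/dm³; C_N/C_P = 6.48.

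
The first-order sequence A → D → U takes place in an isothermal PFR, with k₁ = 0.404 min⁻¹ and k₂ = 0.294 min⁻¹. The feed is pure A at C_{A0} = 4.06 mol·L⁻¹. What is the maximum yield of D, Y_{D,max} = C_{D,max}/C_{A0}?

For a first-order series the maximum intermediate yield is C_{D,max}/C_{A0} = (k₁/k₂)^[k₂/(k₂−k₁)].
= (0.404/0.294)^(0.294/(0.294−0.404)) = (1.374)^(-2.673) = 0.4276.

0.428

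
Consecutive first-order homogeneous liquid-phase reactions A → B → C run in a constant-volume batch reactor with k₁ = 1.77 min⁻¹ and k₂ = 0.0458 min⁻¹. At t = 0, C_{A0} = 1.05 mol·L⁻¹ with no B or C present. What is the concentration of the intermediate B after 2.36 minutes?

0.951 mol·L⁻¹

For first-order series with pure A initially, C_B(t) = k₁C_{A0}/(k₂−k₁)·(e^(−k₁t) − e^(−k₂t)).
e^(−k₁t) = e^(−1.77×2.36) = e^(−4.177) = 0.01534; e^(−k₂t) = e^(−0.1081) = 0.8975.
C_B = 1.77×1.05/(0.0458−1.77) × (0.01534−0.8975) = (-1.078)×(-0.8822) = 0.9509 mol·L⁻¹.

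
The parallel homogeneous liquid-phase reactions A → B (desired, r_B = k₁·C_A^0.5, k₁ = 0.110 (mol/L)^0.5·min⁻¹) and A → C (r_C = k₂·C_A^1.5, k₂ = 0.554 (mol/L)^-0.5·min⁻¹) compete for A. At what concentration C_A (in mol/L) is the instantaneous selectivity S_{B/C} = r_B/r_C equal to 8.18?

0.0243 mol/L

S_{B/C} = (k₁/k₂)·C_A⁻¹ ⇒ C_A = (S·k₂/k₁)^(-1).
= (8.18×0.554/0.110)^(-1) = (41.20)^(-1) = 0.0243 mol/L.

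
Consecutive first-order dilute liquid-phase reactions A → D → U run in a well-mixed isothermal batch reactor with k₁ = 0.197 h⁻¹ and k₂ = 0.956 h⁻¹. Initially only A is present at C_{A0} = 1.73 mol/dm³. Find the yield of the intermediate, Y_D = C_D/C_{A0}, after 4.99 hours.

0.0949

Solving the coupled first-order balances gives C_D(t) = [k₁/(k₂−k₁)]·C_{A0}·(e^(−k₁t) − e^(−k₂t)).
e^(−k₁t) = e^(−0.197×4.99) = e^(−0.9830) = 0.3742; e^(−k₂t) = e^(−4.770) = 0.008477.
C_D = 0.197×1.73/(0.956−0.197) × (0.3742−0.008477) = 0.4490×0.3657 = 0.1642 mol/dm³.
Y_D = C_D/C_{A0} = 0.1642/1.73 = 0.0949.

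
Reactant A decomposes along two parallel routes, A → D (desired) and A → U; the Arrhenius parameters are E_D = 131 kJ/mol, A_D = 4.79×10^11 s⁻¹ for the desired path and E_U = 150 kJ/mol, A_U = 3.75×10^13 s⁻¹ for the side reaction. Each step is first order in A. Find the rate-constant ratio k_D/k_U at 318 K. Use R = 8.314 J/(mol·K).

16.9

Since both paths have the same order in A, the concentration cancels and S_{D/U} = k_D/k_U = (A_D/A_U)·exp[(E_U−E_D)/(RT)].
(E_U−E_D)/(RT) = (150−131)×10³/(8.314×318) = 19000/2644 = 7.186.
k_D/k_U = (4.79×10^11/3.75×10^13)·exp(7.186) = 0.01277 × 1321 = 16.9.
Since E_D < E_U, lowering the temperature improves selectivity toward D.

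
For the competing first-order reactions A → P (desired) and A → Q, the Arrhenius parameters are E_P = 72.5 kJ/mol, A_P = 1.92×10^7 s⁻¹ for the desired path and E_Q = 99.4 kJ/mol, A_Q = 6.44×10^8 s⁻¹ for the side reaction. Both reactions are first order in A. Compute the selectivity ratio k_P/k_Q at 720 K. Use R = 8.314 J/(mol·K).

With equal orders, S_{P/Q} = k_P/k_Q = (A_P/A_Q)·exp[(E_Q−E_P)/(RT)].
(E_Q−E_P)/(RT) = (99.4−72.5)×10³/(8.314×720) = 26900/5986 = 4.494.
k_P/k_Q = (1.92×10^7/6.44×10^8)·exp(4.494) = 0.02981 × 89.46 = 2.67.
Since E_P < E_Q, lowering the temperature improves selectivity toward P.

2.67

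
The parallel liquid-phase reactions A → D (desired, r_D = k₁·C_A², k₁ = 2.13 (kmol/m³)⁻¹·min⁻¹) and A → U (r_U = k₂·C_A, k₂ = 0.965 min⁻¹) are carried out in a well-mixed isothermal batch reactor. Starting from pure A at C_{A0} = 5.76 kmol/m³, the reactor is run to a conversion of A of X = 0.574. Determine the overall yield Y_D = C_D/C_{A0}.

C_A = C_{A0}(1−X) = 2.454 kmol/m³.
Along a PFR/batch, dC_U/dC_A = −r_U/(r_D+r_U) = −k₂/(k₂+k₁·C_A).
Integrating from C_{A0} to C_A: C_U = (0.965/2.13)·ln[(0.965+2.13·5.76)/(0.965+2.13·2.45)] = 0.4531·ln(13.23/6.192) = 0.3441 kmol/m³.
Then C_D = (C_{A0}−C_A) − C_U = 3.306 − 0.3441 = 2.962 kmol/m³.
Y_D = C_D/C_{A0} = 2.962/5.76 = 0.514.

0.514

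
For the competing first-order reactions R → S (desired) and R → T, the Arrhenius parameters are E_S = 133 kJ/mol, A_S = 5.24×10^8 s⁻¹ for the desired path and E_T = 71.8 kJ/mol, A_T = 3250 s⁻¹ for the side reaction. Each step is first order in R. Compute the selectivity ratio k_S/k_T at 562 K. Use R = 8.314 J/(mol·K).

Since both paths have the same order in R, the concentration cancels and S_{S/T} = k_S/k_T = (A_S/A_T)·exp[(E_T−E_S)/(RT)].
(E_T−E_S)/(RT) = (71.8−133)×10³/(8.314×562) = -61200/4672 = -13.10.
k_S/k_T = (5.24×10^8/3250)·exp(-13.10) = 1.612×10^5 × 2.049×10^-6 = 0.330.

0.330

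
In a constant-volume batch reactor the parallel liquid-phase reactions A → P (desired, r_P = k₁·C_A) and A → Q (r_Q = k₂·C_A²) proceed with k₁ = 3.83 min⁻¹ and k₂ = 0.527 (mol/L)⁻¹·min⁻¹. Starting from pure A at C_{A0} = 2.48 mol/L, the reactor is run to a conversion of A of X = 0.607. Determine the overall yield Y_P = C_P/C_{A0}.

C_A = C_{A0}(1−X) = 0.9746 mol/L.
Along a PFR/batch, dC_P/dC_A = −r_P/(r_P+r_Q) = −k₁/(k₁+k₂·C_A).
Integrating from C_{A0} to C_A: C_P = (3.83/0.527)·ln[(3.83+0.527·2.48)/(3.83+0.527·0.975)] = 7.268·ln(5.137/4.344) = 1.219 mol/L.
Y_P = C_P/C_{A0} = 1.219/2.48 = 0.492.

0.492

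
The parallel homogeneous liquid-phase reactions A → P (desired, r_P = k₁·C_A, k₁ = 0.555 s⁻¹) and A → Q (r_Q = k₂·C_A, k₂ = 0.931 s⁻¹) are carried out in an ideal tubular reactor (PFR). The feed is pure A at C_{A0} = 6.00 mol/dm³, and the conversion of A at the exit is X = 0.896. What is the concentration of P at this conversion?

2.01 mol/dm³

C_A = C_{A0}(1−X) = 0.6240 mol/dm³.
Both paths are first order in A, so the instantaneous fraction to P is constant: dC_P/d(−C_A) = k₁/(k₁+k₂) = 0.3735.
C_P = 0.3735·(C_{A0}−C_A) = 0.3735×5.376 = 2.01 mol/dm³.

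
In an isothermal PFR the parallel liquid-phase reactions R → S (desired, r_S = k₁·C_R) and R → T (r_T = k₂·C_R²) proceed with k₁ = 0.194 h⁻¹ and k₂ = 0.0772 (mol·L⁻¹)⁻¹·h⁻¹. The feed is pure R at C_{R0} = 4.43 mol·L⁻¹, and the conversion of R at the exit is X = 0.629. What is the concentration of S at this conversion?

1.29 mol·L⁻¹

C_R = C_{R0}(1−X) = 1.644 mol·L⁻¹.
Along a PFR/batch, dC_S/dC_R = −r_S/(r_S+r_T) = −k₁/(k₁+k₂·C_R).
Integrating from C_{R0} to C_R: C_S = (0.194/0.0772)·ln[(0.194+0.0772·4.43)/(0.194+0.0772·1.64)] = 2.513·ln(0.5360/0.3209) = 1.289 mol·L⁻¹.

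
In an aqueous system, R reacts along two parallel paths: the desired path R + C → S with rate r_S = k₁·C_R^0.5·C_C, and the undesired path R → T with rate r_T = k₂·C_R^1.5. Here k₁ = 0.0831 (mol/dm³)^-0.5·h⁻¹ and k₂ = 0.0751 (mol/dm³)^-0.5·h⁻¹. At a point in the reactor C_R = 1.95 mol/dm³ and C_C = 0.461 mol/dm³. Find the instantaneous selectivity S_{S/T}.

S_{S/T} = r_S/r_T = (k₁·C_R^0.5·C_C)/(k₂·C_R^1.5) = (k₁/k₂)·C_R⁻¹·C_C.
= (0.0831×1.950^0.5×0.4610) / (0.0751×1.950^1.5) = 0.05350/0.2045 = 0.262.

0.262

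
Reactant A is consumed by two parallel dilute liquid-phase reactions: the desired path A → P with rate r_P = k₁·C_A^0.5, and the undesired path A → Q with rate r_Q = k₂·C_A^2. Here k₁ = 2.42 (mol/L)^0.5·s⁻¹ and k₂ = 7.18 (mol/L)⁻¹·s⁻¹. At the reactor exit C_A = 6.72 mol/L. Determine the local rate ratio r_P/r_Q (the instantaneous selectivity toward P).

S_{P/Q} = r_P/r_Q = (k₁·C_A^0.5)/(k₂·C_A^2) = (k₁/k₂)·C_A^-1.5.
= (2.42×6.720^0.5) / (7.18×6.720^2) = 6.273/324.2 = 0.0193.
The undesired path is higher order in A, so low C_A (CSTR or dilute feed) favours P.

0.0193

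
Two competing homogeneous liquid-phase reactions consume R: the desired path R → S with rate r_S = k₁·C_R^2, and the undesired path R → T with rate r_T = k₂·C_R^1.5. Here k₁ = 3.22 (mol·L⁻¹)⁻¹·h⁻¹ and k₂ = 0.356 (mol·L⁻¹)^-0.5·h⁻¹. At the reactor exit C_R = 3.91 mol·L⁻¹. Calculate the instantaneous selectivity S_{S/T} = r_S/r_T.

17.9

S_{S/T} = r_S/r_T = (k₁·C_R^2)/(k₂·C_R^1.5) = (k₁/k₂)·C_R^0.5.
= (3.22×3.910^2) / (0.356×3.910^1.5) = 49.23/2.752 = 17.9.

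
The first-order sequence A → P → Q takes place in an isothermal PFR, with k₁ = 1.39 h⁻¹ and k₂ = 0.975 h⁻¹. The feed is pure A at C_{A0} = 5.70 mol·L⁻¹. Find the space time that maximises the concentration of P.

0.855 h

The intermediate peaks when r₁ = r₂, i.e. k₁e^(−k₁τ) = k₂e^(−k₂τ), giving τ_opt = ln(k₂/k₁)/(k₂−k₁).
= ln(0.975/1.39)/(0.975−1.39) = ln(0.7014)/-0.4150 = -0.3546/-0.4150 = 0.855 h.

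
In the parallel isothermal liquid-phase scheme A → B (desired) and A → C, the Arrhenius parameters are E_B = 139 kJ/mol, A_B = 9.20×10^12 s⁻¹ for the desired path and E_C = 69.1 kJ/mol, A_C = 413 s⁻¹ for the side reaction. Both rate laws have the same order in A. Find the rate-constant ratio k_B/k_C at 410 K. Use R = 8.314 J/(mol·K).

Since both paths have the same order in A, the concentration cancels and S_{B/C} = k_B/k_C = (A_B/A_C)·exp[(E_C−E_B)/(RT)].
(E_C−E_B)/(RT) = (69.1−139)×10³/(8.314×410) = -69900/3409 = -20.51.
k_B/k_C = (9.20×10^12/413)·exp(-20.51) = 2.228×10^10 × 1.243×10^-9 = 27.7.

27.7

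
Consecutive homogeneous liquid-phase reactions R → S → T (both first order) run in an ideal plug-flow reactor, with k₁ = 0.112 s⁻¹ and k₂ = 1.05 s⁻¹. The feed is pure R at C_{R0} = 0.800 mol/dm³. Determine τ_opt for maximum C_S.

The intermediate peaks when r₁ = r₂, i.e. k₁e^(−k₁τ) = k₂e^(−k₂τ), giving τ_opt = ln(k₂/k₁)/(k₂−k₁).
= ln(1.05/0.112)/(1.05−0.112) = ln(9.375)/0.9380 = 2.238/0.9380 = 2.39 s.

2.39 s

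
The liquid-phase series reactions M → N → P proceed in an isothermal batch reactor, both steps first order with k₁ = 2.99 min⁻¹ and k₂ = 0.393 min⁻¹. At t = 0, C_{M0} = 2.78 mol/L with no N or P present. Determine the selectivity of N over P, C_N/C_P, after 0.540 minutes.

For first-order series with pure M initially, C_N(t) = k₁C_{M0}/(k₂−k₁)·(e^(−k₁t) − e^(−k₂t)).
e^(−k₁t) = e^(−2.99×0.540) = e^(−1.615) = 0.1990; e^(−k₂t) = e^(−0.2122) = 0.8088.
C_N = 2.99×2.78/(0.393−2.99) × (0.1990−0.8088) = (-3.201)×(-0.6098) = 1.952 mol/L.
C_M = C_{M0}e^(−k₁t) = 0.5531 mol/L, so C_P = C_{M0}−C_M−C_N = 0.2750 mol/L; C_N/C_P = 7.10.

7.10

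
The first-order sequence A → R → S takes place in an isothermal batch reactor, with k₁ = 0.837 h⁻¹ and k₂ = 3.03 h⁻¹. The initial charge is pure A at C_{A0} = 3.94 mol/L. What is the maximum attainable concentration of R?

0.666 mol/L

At the optimum, C_{R,max}/C_{A0} = (k₁/k₂)^[k₂/(k₂−k₁)].
= (0.837/3.03)^(3.03/(3.03−0.837)) = (0.2762)^(1.382) = 0.1691.
C_{R,max} = 0.1691×3.94 = 0.666 mol/L.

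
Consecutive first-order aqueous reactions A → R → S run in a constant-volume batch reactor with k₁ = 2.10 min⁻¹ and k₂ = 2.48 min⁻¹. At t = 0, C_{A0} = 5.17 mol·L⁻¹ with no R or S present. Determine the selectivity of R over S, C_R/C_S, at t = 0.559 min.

0.899

The intermediate concentration in a first-order A→B→C sequence is C_R = k₁C_{A0}(e^(−k₁t) − e^(−k₂t))/(k₂−k₁).
e^(−k₁t) = e^(−2.10×0.559) = e^(−1.174) = 0.3092; e^(−k₂t) = e^(−1.386) = 0.2500.
C_R = 2.10×5.17/(2.48−2.10) × (0.3092−0.2500) = 28.57×0.05917 = 1.690 mol·L⁻¹.
C_A = C_{A0}e^(−k₁t) = 1.598 mol·L⁻¹, so C_S = C_{A0}−C_A−C_R = 1.881 mol·L⁻¹; C_R/C_S = 0.899.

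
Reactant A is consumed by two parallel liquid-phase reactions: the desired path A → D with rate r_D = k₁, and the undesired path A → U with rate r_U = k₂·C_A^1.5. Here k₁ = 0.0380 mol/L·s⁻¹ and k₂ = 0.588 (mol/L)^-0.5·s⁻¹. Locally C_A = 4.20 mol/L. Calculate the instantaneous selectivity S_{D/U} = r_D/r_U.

S_{D/U} = r_D/r_U = (k₁)/(k₂·C_A^1.5) = (k₁/k₂)·C_A^-1.5.
= (0.0380) / (0.588×4.200^1.5) = 0.03800/5.061 = 0.00751.
The undesired path is higher order in A, so low C_A (CSTR or dilute feed) favours D.

0.00751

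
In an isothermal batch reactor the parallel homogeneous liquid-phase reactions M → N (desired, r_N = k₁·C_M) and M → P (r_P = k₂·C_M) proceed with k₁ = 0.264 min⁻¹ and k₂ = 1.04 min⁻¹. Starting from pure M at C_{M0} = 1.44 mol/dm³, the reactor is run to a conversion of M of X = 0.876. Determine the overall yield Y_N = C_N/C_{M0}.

C_M = C_{M0}(1−X) = 0.1786 mol/dm³.
Both paths are first order in M, so the instantaneous fraction to N is constant: dC_N/d(−C_M) = k₁/(k₁+k₂) = 0.2025.
C_N = 0.2025·(C_{M0}−C_M) = 0.2025×1.261 = 0.255 mol/dm³.
Y_N = C_N/C_{M0} = 0.2554/1.44 = 0.177.

0.177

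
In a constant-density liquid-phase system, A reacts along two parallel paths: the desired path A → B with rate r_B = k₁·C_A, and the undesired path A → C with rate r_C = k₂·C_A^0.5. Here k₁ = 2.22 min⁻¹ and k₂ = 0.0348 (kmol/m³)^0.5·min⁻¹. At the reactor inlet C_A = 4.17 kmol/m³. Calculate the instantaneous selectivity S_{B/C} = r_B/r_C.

S_{B/C} = r_B/r_C = (k₁·C_A)/(k₂·C_A^0.5) = (k₁/k₂)·C_A^0.5.
= (2.22×4.170) / (0.0348×4.170^0.5) = 9.257/0.07106 = 130.
Since the desired path is higher order in A, keeping C_A high (PFR or concentrated feed) favours B.

130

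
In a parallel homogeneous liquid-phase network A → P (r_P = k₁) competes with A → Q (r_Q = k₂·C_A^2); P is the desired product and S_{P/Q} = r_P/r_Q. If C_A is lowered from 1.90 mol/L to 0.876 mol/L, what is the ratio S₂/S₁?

4.70

S_{P/Q} = (k₁/k₂)·C_A^-2, so S₂/S₁ = (C_{A,2}/C_{A,1})^-2.
= (0.876/1.90)^(-2) = (0.4611)^(-2) = 4.70.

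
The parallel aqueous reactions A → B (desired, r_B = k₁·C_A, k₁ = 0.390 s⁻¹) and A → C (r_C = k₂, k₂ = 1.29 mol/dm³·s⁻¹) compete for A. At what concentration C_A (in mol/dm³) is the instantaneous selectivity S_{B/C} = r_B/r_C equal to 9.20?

30.4 mol/dm³

S_{B/C} = (k₁/k₂)·C_A ⇒ C_A = S·k₂/k₁.
= 9.20×1.29/0.390 = 30.4 mol/dm³.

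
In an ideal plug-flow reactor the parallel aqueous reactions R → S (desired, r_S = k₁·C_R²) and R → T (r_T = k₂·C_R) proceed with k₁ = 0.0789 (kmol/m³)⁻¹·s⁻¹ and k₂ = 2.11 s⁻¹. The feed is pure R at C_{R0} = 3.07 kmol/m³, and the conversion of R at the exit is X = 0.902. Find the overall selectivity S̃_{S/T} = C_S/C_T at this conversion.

C_R = C_{R0}(1−X) = 0.3009 kmol/m³.
Along a PFR/batch, dC_T/dC_R = −r_T/(r_S+r_T) = −k₂/(k₂+k₁·C_R).
Integrating from C_{R0} to C_R: C_T = (2.11/0.0789)·ln[(2.11+0.0789·3.07)/(2.11+0.0789·0.301)] = 26.74·ln(2.352/2.134) = 2.607 kmol/m³.
Then C_S = (C_{R0}−C_R) − C_T = 2.769 − 2.607 = 0.1621 kmol/m³.
S̃_{S/T} = C_S/C_T = 0.1621/2.607 = 0.0622.

0.0622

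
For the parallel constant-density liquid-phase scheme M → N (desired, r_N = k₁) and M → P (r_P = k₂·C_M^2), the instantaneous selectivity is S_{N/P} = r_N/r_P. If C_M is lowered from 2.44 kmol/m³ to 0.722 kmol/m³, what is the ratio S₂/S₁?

S_{N/P} = (k₁/k₂)·C_M^-2, so S₂/S₁ = (C_{M,2}/C_{M,1})^-2.
= (0.722/2.44)^(-2) = (0.2959)^(-2) = 11.4.
Selectivity toward N rises as C_M falls — low-concentration operation is favoured.

11.4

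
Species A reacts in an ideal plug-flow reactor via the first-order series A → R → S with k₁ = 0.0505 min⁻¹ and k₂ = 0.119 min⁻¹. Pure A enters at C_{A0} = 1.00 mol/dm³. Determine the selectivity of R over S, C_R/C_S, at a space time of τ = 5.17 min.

2.80

For first-order series with pure A initially, C_R(τ) = k₁C_{A0}/(k₂−k₁)·(e^(−k₁τ) − e^(−k₂τ)).
e^(−k₁τ) = e^(−0.0505×5.17) = e^(−0.2611) = 0.7702; e^(−k₂τ) = e^(−0.6152) = 0.5405.
C_R = 0.0505×1.00/(0.119−0.0505) × (0.7702−0.5405) = 0.7372×0.2297 = 0.1693 mol/dm³.
C_A = C_{A0}e^(−k₁τ) = 0.7702 mol/dm³, so C_S = C_{A0}−C_A−C_R = 0.06044 mol/dm³; C_R/C_S = 2.80.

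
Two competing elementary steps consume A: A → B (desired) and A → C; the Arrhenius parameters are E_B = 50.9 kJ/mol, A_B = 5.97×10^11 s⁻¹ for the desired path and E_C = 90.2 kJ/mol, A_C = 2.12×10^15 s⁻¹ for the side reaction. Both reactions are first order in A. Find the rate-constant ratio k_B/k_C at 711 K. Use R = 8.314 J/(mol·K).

0.217

With equal orders, S_{B/C} = k_B/k_C = (A_B/A_C)·exp[(E_C−E_B)/(RT)].
(E_C−E_B)/(RT) = (90.2−50.9)×10³/(8.314×711) = 39300/5911 = 6.648.
k_B/k_C = (5.97×10^11/2.12×10^15)·exp(6.648) = 2.816×10^-4 × 771.5 = 0.217.
Since E_B < E_C, lowering the temperature improves selectivity toward B.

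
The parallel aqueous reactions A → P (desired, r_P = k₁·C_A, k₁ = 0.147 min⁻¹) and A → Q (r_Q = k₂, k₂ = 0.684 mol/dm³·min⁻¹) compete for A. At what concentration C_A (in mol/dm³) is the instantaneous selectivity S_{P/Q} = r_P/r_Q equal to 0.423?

S_{P/Q} = (k₁/k₂)·C_A ⇒ C_A = S·k₂/k₁.
= 0.423×0.684/0.147 = 1.97 mol/dm³.

1.97 mol/dm³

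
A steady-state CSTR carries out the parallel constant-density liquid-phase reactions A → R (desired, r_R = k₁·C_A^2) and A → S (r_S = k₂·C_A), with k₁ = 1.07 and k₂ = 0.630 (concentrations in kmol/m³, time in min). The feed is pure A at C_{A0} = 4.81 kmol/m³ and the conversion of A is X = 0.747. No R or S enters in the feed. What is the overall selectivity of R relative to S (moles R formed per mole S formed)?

2.07

Exit C_A = C_{A0}(1−X) = 4.81×0.253 = 1.217 kmol/m³.
In a CSTR the entire volume is at exit conditions, so r_R = 1.07×1.217^2 = 1.585 and r_S = 0.630×1.217 = 0.7667.
Overall selectivity = C_R/C_S = r_Rτ/(r_Sτ) = r_R/r_S = 2.07.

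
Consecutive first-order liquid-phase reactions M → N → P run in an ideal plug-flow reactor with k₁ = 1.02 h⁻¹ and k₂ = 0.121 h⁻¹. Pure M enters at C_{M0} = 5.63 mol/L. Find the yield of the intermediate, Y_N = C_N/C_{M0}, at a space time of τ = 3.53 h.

For first-order series with pure M initially, C_N(τ) = k₁C_{M0}/(k₂−k₁)·(e^(−k₁τ) − e^(−k₂τ)).
e^(−k₁τ) = e^(−1.02×3.53) = e^(−3.601) = 0.02731; e^(−k₂τ) = e^(−0.4271) = 0.6524.
C_N = 1.02×5.63/(0.121−1.02) × (0.02731−0.6524) = (-6.388)×(-0.6251) = 3.993 mol/L.
Y_N = C_N/C_{M0} = 3.993/5.63 = 0.709.

0.709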